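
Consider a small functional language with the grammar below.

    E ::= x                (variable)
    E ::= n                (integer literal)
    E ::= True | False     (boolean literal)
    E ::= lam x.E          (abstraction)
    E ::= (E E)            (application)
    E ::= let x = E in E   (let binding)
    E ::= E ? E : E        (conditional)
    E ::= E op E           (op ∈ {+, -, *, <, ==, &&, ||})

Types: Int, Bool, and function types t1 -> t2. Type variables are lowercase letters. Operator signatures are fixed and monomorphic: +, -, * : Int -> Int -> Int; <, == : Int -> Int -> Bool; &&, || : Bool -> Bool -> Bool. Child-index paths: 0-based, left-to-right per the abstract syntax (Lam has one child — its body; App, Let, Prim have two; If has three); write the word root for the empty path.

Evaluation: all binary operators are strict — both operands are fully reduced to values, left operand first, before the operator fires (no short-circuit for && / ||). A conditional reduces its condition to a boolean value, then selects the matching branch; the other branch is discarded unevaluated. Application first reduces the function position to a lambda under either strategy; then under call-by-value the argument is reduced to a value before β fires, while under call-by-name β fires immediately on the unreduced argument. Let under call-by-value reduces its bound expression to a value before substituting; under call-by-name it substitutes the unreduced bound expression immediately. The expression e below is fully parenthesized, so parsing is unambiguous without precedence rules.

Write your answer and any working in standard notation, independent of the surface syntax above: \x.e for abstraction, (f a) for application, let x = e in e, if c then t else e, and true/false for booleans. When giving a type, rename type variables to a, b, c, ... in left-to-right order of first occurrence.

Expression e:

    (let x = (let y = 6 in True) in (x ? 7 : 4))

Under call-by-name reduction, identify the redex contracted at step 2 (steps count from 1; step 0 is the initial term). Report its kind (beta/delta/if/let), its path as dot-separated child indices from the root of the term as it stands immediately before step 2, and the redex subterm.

Trace:
step 0: (let x = (let y = 6 in true) in (if x then 7 else 4))
step 1: [let@root] (if (let y = 6 in true) then 7 else 4)
step 2: [let@0] (if true then 7 else 4)

Answer: let at 0 : (let y = 6 in true)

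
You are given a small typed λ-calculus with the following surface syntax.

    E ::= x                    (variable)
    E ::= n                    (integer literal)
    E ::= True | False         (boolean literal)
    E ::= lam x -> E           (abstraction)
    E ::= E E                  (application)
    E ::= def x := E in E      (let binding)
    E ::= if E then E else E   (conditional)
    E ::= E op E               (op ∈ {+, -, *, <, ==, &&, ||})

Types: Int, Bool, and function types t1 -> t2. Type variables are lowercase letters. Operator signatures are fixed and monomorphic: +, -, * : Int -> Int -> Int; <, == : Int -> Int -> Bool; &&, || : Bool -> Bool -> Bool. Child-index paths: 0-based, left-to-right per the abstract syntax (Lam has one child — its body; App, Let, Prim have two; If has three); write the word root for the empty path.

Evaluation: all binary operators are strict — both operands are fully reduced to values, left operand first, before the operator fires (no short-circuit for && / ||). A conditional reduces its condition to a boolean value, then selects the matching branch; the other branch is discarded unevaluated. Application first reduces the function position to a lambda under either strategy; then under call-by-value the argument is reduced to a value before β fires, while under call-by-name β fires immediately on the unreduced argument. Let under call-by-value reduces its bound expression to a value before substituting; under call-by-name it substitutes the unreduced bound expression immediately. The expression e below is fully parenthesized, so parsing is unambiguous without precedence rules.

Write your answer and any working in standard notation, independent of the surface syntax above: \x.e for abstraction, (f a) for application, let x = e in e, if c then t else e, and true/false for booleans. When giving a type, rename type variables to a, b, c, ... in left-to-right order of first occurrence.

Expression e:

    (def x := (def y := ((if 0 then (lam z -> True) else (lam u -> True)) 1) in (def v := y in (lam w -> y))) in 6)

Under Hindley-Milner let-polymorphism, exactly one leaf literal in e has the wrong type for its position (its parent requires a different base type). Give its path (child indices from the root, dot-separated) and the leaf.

Derivation:
  unify Int ~ Bool
  FAIL: mismatch Int ~ Bool

Answer: 0.0.0.0 : 0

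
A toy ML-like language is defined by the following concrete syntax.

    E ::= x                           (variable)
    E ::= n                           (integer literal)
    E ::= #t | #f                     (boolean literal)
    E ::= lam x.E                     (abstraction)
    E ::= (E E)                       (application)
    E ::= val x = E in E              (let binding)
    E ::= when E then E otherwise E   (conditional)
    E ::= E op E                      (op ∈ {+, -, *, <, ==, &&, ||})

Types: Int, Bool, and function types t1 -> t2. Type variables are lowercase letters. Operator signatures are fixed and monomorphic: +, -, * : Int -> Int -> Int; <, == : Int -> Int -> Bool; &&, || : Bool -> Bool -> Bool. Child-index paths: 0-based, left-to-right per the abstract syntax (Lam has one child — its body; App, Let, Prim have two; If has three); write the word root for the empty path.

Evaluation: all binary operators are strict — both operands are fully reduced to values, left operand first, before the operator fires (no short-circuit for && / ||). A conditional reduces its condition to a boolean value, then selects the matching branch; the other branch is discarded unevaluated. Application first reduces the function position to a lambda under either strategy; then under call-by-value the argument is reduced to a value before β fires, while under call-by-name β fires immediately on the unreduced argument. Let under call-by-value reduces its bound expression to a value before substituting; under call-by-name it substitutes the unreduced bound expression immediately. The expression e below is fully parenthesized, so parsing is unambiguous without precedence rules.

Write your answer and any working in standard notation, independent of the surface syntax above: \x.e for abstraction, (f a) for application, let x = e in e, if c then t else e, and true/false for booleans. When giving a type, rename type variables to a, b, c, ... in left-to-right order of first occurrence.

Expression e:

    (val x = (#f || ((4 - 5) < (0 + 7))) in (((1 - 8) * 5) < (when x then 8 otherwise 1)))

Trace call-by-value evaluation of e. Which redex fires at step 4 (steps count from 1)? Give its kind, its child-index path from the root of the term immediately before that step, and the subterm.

Answer: delta at 0 : (false || true)

Trace:
step 0: (let x = (false || ((4 - 5) < (0 + 7))) in (((1 - 8) * 5) < (if x then 8 else 1)))
step 1: [delta@0.1.0] (let x = (false || (-1 < (0 + 7))) in (((1 - 8) * 5) < (if x then 8 else 1)))
step 2: [delta@0.1.1] (let x = (false || (-1 < 7)) in (((1 - 8) * 5) < (if x then 8 else 1)))
step 3: [delta@0.1] (let x = (false || true) in (((1 - 8) * 5) < (if x then 8 else 1)))
step 4: [delta@0] (let x = true in (((1 - 8) * 5) < (if x then 8 else 1)))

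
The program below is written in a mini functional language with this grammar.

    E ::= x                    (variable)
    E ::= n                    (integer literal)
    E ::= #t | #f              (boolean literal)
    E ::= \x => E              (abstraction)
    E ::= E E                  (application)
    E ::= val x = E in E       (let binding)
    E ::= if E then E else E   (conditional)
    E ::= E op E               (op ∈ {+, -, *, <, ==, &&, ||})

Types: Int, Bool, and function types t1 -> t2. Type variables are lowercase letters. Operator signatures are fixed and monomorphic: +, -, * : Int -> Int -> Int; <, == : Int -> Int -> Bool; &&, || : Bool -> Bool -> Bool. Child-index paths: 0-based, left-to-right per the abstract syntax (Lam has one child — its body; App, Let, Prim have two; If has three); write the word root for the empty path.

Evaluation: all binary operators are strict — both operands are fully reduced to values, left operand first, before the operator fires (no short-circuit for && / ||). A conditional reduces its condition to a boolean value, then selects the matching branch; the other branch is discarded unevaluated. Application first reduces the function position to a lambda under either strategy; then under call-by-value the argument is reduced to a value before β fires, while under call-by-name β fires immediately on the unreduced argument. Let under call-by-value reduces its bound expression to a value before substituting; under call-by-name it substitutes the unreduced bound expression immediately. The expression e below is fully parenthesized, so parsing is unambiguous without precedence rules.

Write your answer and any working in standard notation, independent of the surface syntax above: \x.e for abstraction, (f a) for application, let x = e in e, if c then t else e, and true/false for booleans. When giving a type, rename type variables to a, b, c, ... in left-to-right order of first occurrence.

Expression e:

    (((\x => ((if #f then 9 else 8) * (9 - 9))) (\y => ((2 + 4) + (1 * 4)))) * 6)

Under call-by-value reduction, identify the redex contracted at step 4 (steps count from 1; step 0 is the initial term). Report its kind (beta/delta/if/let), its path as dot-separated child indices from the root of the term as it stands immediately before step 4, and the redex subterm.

Answer: delta at 0 : (8 * 0)

Derivation:
step 0: (((\x.((if false then 9 else 8) * (9 - 9))) (\y.((2 + 4) + (1 * 4)))) * 6)
step 1: [beta@0] (((if false then 9 else 8) * (9 - 9)) * 6)
step 2: [if@0.0] ((8 * (9 - 9)) * 6)
step 3: [delta@0.1] ((8 * 0) * 6)
step 4: [delta@0] (0 * 6)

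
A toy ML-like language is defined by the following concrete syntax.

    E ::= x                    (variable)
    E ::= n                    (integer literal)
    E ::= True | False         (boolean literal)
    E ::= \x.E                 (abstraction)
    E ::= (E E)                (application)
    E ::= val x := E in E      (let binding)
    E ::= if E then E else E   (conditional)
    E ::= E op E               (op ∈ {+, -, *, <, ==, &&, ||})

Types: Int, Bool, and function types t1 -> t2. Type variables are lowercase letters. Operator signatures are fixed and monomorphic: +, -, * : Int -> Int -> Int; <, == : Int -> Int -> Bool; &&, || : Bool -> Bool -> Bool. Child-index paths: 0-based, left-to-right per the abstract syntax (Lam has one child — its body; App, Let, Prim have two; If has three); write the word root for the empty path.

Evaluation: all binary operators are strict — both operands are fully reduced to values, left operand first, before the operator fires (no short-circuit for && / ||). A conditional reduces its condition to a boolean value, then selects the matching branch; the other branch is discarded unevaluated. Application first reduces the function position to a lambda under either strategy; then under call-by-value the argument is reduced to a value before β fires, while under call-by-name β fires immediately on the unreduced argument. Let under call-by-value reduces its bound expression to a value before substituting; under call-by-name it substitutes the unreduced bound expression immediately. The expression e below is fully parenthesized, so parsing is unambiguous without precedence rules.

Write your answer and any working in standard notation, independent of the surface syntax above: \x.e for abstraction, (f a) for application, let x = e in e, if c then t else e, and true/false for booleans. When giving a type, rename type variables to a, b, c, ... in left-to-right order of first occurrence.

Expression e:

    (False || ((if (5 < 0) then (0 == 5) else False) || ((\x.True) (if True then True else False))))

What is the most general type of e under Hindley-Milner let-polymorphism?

Answer: Bool

Derivation:
  unify Bool ~ Bool
  unify Int ~ Int
  unify Int ~ Int
  unify Bool ~ Bool
  unify Int ~ Int
  unify Int ~ Int
  unify Bool ~ Bool
  unify Bool ~ Bool
\x._ : a -> Bool
  unify Bool ~ Bool
  unify Bool ~ Bool
  unify a -> Bool ~ Bool -> b
  unify a ~ Bool
  unify Bool ~ b
_ _ : Bool
  unify Bool ~ Bool
  unify Bool ~ Bool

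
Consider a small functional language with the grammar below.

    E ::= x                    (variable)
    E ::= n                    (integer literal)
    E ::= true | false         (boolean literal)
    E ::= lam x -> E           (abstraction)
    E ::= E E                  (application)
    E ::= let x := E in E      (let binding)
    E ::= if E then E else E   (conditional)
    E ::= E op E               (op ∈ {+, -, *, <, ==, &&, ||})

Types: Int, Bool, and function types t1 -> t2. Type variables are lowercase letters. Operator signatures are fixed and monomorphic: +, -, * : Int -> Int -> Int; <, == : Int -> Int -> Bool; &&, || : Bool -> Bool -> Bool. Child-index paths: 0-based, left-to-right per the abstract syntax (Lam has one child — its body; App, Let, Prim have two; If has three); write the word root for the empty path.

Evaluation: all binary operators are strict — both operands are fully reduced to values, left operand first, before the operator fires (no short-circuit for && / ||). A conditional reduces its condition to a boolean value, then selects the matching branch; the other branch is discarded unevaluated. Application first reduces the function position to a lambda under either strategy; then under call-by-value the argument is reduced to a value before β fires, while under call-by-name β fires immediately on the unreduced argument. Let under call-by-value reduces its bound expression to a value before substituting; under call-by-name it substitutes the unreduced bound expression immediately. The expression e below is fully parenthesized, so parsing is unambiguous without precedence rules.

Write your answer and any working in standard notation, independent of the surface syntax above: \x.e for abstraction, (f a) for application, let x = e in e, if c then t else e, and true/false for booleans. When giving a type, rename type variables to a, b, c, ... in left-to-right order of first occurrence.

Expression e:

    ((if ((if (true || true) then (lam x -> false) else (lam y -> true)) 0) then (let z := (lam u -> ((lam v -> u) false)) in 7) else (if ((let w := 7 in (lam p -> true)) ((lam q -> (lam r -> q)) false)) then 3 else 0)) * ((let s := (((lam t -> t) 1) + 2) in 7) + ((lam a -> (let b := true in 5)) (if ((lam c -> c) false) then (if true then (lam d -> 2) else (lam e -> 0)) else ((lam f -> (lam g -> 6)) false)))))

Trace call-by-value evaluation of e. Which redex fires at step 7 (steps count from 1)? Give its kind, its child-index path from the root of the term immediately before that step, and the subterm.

Trace:
step 0: ((if ((if (true || true) then (\x.false) else (\y.true)) 0) then (let z = (\u.((\v.u) false)) in 7) else (if ((let w = 7 in (\p.true)) ((\q.(\r.q)) false)) then 3 else 0)) * ((let s = (((\t.t) 1) + 2) in 7) + ((\a.(let b = true in 5)) (if ((\c.c) false) then (if true then (\d.2) else (\e.0)) else ((\f.(\g.6)) false)))))
step 1: [delta@0.0.0.0] ((if ((if true then (\x.false) else (\y.true)) 0) then (let z = (\u.((\v.u) false)) in 7) else (if ((let w = 7 in (\p.true)) ((\q.(\r.q)) false)) then 3 else 0)) * ((let s = (((\t.t) 1) + 2) in 7) + ((\a.(let b = true in 5)) (if ((\c.c) false) then (if true then (\d.2) else (\e.0)) else ((\f.(\g.6)) false)))))
step 2: [if@0.0.0] ((if ((\x.false) 0) then (let z = (\u.((\v.u) false)) in 7) else (if ((let w = 7 in (\p.true)) ((\q.(\r.q)) false)) then 3 else 0)) * ((let s = (((\t.t) 1) + 2) in 7) + ((\a.(let b = true in 5)) (if ((\c.c) false) then (if true then (\d.2) else (\e.0)) else ((\f.(\g.6)) false)))))
step 3: [beta@0.0] ((if false then (let z = (\u.((\v.u) false)) in 7) else (if ((let w = 7 in (\p.true)) ((\q.(\r.q)) false)) then 3 else 0)) * ((let s = (((\t.t) 1) + 2) in 7) + ((\a.(let b = true in 5)) (if ((\c.c) false) then (if true then (\d.2) else (\e.0)) else ((\f.(\g.6)) false)))))
step 4: [if@0] ((if ((let w = 7 in (\p.true)) ((\q.(\r.q)) false)) then 3 else 0) * ((let s = (((\t.t) 1) + 2) in 7) + ((\a.(let b = true in 5)) (if ((\c.c) false) then (if true then (\d.2) else (\e.0)) else ((\f.(\g.6)) false)))))
step 5: [let@0.0.0] ((if ((\p.true) ((\q.(\r.q)) false)) then 3 else 0) * ((let s = (((\t.t) 1) + 2) in 7) + ((\a.(let b = true in 5)) (if ((\c.c) false) then (if true then (\d.2) else (\e.0)) else ((\f.(\g.6)) false)))))
step 6: [beta@0.0.1] ((if ((\p.true) (\r.false)) then 3 else 0) * ((let s = (((\t.t) 1) + 2) in 7) + ((\a.(let b = true in 5)) (if ((\c.c) false) then (if true then (\d.2) else (\e.0)) else ((\f.(\g.6)) false)))))
step 7: [beta@0.0] ((if true then 3 else 0) * ((let s = (((\t.t) 1) + 2) in 7) + ((\a.(let b = true in 5)) (if ((\c.c) false) then (if true then (\d.2) else (\e.0)) else ((\f.(\g.6)) false)))))

Answer: beta at 0.0 : ((\p.true) (\r.false))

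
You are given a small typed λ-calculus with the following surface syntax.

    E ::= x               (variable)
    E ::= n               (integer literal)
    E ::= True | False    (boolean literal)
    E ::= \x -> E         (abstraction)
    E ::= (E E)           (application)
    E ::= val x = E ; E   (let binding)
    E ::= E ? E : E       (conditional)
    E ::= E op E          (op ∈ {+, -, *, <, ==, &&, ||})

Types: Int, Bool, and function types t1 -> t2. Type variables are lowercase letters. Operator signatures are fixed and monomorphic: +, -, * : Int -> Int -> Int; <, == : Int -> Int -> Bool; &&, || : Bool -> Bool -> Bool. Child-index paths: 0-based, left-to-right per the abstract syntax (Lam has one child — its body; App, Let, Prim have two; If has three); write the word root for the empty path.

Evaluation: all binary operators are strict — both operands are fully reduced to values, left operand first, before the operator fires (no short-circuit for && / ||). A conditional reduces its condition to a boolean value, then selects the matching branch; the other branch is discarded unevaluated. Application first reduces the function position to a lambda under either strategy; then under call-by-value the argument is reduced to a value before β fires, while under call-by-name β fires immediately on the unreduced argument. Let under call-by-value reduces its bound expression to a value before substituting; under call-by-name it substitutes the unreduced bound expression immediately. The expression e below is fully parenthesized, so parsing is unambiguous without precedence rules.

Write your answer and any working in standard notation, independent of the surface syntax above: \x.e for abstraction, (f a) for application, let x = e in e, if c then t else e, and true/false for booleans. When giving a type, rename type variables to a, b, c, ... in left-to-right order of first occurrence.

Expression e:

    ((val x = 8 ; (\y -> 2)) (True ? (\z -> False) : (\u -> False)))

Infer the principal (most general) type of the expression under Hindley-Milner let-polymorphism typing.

Trace:
let x : Int
\y._ : a -> Int
  unify Bool ~ Bool
\z._ : b -> Bool
\u._ : c -> Bool
  unify b -> Bool ~ c -> Bool
  unify b ~ c
  unify Bool ~ Bool
  unify a -> Int ~ (c -> Bool) -> d
  unify a ~ c -> Bool
  unify Int ~ d
_ _ : Int

Answer: Int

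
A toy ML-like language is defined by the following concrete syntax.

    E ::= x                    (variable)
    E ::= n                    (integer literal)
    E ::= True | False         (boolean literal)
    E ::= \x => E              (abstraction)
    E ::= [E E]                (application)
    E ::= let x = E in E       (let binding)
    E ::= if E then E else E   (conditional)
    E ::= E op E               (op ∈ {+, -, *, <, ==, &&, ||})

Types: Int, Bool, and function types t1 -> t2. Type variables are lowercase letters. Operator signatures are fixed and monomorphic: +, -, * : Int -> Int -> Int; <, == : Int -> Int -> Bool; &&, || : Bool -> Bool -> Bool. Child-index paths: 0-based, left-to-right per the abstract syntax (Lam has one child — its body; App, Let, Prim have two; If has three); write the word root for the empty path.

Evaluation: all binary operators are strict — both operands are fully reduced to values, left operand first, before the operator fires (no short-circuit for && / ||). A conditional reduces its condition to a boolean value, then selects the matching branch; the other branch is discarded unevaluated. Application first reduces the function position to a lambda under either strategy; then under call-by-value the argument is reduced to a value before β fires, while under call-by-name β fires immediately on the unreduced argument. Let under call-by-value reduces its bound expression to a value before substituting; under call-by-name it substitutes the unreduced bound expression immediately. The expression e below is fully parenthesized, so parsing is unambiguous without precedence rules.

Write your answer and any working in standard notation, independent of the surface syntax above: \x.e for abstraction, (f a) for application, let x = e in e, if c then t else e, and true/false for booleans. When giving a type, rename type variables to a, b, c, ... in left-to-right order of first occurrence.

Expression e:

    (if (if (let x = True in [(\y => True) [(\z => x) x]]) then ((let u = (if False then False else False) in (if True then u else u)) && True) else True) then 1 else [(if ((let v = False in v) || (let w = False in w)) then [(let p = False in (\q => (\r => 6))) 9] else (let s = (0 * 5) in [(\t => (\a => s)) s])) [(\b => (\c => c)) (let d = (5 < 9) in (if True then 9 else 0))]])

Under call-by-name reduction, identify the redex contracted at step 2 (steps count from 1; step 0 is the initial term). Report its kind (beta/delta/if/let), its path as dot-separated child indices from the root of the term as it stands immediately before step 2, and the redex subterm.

Answer: beta at 0.0 : ((\y.true) ((\z.true) true))

Working:
step 0: (if (if (let x = true in ((\y.true) ((\z.x) x))) then ((let u = (if false then false else false) in (if true then u else u)) && true) else true) then 1 else ((if ((let v = false in v) || (let w = false in w)) then ((let p = false in (\q.(\r.6))) 9) else (let s = (0 * 5) in ((\t.(\a.s)) s))) ((\b.(\c.c)) (let d = (5 < 9) in (if true then 9 else 0)))))
step 1: [let@0.0] (if (if ((\y.true) ((\z.true) true)) then ((let u = (if false then false else false) in (if true then u else u)) && true) else true) then 1 else ((if ((let v = false in v) || (let w = false in w)) then ((let p = false in (\q.(\r.6))) 9) else (let s = (0 * 5) in ((\t.(\a.s)) s))) ((\b.(\c.c)) (let d = (5 < 9) in (if true then 9 else 0)))))
step 2: [beta@0.0] (if (if true then ((let u = (if false then false else false) in (if true then u else u)) && true) else true) then 1 else ((if ((let v = false in v) || (let w = false in w)) then ((let p = false in (\q.(\r.6))) 9) else (let s = (0 * 5) in ((\t.(\a.s)) s))) ((\b.(\c.c)) (let d = (5 < 9) in (if true then 9 else 0)))))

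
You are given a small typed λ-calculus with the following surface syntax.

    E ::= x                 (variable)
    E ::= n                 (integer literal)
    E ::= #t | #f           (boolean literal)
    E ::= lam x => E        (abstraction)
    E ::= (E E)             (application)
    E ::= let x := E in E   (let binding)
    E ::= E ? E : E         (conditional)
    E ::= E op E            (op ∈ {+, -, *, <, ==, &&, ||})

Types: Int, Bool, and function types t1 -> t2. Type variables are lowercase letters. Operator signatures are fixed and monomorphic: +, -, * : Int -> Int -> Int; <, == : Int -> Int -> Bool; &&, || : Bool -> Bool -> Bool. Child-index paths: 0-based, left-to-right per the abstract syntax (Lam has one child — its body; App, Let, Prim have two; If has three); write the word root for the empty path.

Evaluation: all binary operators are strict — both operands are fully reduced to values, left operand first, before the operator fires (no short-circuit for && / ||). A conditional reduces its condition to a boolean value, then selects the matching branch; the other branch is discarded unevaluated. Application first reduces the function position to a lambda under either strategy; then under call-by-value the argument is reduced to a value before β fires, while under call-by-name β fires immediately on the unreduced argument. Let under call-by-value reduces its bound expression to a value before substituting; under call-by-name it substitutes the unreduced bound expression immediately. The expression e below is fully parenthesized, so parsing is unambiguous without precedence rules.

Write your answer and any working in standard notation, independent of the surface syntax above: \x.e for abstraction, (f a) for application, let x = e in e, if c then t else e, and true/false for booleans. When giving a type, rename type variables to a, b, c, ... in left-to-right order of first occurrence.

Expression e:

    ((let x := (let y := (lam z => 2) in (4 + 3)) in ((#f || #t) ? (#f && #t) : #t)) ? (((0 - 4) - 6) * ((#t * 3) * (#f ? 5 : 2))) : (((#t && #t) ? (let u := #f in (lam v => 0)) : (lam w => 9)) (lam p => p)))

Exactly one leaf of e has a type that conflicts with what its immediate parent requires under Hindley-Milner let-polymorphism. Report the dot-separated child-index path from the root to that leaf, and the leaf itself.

Answer: 1.1.0.0 : true

Working:
\z._ : a -> Int
let y : forall. a -> Int
  unify Int ~ Int
  unify Int ~ Int
let x : Int
  unify Bool ~ Bool
  unify Bool ~ Bool
  unify Bool ~ Bool
  unify Bool ~ Bool
  unify Bool ~ Bool
  unify Bool ~ Bool
  unify Bool ~ Bool
  unify Int ~ Int
  unify Int ~ Int
  unify Int ~ Int
  unify Int ~ Int
  unify Int ~ Int
  unify Bool ~ Int
  FAIL: mismatch Bool ~ Int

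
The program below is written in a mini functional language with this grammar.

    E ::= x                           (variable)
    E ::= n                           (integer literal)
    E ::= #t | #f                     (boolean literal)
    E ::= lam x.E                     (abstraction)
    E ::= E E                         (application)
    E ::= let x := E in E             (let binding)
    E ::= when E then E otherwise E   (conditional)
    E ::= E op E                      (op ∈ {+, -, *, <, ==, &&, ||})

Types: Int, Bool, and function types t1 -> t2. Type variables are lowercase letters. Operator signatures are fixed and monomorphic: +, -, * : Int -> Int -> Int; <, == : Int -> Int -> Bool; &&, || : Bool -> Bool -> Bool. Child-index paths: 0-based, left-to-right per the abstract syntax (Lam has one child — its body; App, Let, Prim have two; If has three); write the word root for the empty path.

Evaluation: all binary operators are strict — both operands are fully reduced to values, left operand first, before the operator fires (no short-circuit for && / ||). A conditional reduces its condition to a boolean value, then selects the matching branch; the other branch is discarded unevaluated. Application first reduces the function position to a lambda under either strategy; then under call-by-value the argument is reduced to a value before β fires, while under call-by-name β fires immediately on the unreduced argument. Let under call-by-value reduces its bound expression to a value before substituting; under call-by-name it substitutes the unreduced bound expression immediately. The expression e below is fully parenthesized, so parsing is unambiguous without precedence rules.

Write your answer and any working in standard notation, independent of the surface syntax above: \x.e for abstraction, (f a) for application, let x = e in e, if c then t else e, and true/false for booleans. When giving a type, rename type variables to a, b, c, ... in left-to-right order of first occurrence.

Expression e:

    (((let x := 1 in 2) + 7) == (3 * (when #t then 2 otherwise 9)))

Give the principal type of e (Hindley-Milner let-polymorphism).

Answer: Bool

Working:
let x : Int
  unify Int ~ Int
  unify Int ~ Int
  unify Int ~ Int
  unify Int ~ Int
  unify Bool ~ Bool
  unify Int ~ Int
  unify Int ~ Int
  unify Int ~ Int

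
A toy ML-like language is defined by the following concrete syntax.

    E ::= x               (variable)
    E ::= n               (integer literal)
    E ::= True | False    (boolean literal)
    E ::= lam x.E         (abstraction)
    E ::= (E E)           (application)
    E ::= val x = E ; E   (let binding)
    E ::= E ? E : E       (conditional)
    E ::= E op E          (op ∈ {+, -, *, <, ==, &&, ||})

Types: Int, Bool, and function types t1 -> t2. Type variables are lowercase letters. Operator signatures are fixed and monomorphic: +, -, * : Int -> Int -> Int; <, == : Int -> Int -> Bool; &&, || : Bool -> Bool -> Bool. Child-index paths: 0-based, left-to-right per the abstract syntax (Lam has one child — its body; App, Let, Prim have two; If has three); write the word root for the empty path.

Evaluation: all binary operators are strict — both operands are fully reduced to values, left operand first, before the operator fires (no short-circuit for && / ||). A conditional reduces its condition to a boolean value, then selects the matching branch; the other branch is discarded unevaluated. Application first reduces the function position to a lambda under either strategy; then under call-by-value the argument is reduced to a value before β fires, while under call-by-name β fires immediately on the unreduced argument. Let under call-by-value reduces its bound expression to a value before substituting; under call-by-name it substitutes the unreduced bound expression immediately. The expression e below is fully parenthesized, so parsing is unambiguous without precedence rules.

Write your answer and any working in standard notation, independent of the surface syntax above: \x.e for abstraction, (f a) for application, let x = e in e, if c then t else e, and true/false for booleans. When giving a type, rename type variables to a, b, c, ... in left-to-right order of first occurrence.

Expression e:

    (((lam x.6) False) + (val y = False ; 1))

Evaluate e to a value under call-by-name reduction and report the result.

Answer: 7

Derivation:
step 0: (((\x.6) false) + (let y = false in 1))
step 1: [beta@0] (6 + (let y = false in 1))
step 2: [let@1] (6 + 1)
step 3: [delta@root] 7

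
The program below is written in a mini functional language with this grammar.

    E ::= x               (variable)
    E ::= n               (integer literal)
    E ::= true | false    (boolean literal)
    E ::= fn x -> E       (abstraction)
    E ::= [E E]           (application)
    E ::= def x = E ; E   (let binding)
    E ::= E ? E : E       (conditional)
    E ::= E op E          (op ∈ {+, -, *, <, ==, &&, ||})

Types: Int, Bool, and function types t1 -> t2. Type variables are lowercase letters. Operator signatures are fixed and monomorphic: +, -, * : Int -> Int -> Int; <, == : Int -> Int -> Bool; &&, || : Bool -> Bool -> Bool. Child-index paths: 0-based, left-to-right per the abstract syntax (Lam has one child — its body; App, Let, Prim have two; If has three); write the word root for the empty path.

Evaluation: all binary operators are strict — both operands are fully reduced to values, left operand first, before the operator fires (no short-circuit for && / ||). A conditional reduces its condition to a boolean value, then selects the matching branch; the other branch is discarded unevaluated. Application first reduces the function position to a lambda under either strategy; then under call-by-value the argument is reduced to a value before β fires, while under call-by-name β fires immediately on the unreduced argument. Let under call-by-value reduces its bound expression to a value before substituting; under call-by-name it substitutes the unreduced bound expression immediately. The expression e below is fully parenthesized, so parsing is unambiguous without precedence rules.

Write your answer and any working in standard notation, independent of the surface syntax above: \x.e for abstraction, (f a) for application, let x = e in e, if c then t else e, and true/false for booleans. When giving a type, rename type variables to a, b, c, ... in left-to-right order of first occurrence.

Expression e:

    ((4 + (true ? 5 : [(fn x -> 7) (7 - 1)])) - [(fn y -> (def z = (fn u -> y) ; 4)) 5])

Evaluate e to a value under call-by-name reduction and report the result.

Answer: 5

Trace:
step 0: ((4 + (if true then 5 else ((\x.7) (7 - 1)))) - ((\y.(let z = (\u.y) in 4)) 5))
step 1: [if@0.1] ((4 + 5) - ((\y.(let z = (\u.y) in 4)) 5))
step 2: [delta@0] (9 - ((\y.(let z = (\u.y) in 4)) 5))
step 3: [beta@1] (9 - (let z = (\u.5) in 4))
step 4: [let@1] (9 - 4)
step 5: [delta@root] 5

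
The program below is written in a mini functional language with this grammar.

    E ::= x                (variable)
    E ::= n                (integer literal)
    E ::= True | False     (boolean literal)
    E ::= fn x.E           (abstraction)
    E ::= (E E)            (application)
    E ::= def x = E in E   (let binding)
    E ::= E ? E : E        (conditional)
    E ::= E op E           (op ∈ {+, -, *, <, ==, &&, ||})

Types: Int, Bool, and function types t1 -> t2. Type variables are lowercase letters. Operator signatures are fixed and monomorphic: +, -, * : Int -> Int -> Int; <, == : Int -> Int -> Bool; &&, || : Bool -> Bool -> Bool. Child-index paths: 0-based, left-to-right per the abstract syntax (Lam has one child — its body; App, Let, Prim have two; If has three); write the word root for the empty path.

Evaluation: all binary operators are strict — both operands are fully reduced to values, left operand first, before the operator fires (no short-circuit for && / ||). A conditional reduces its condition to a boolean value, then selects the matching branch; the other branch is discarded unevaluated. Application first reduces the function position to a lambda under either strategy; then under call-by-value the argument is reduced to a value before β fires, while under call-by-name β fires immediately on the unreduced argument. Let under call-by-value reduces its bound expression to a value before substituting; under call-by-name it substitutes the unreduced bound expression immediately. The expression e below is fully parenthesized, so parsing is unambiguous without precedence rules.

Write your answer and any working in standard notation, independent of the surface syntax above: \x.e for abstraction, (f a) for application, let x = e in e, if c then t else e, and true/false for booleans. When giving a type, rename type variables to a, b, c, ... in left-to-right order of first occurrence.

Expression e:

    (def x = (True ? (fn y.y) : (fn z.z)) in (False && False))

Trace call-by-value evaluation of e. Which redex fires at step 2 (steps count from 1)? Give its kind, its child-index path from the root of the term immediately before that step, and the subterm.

Answer: let at root : (let x = (\y.y) in (false && false))

Derivation:
step 0: (let x = (if true then (\y.y) else (\z.z)) in (false && false))
step 1: [if@0] (let x = (\y.y) in (false && false))
step 2: [let@root] (false && false)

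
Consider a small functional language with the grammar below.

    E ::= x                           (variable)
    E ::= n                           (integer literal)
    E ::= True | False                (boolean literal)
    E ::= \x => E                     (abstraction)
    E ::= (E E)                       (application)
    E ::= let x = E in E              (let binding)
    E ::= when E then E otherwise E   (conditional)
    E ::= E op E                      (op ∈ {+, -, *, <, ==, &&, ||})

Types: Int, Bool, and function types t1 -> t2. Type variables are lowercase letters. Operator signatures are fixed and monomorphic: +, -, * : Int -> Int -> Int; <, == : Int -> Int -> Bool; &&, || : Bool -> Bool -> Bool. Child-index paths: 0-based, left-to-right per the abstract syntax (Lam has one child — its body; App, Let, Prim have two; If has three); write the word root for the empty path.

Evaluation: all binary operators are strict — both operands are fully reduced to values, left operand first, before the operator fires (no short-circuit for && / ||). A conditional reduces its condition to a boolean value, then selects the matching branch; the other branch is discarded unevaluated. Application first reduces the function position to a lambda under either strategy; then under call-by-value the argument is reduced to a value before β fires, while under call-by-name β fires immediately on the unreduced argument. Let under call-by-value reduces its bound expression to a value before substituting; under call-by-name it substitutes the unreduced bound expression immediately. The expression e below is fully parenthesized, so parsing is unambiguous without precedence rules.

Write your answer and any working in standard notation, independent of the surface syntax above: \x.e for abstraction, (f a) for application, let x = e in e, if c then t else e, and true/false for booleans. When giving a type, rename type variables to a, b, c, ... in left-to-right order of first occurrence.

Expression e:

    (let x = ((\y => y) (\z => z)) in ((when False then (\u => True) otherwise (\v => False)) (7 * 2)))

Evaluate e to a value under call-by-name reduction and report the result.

Working:
step 0: (let x = ((\y.y) (\z.z)) in ((if false then (\u.true) else (\v.false)) (7 * 2)))
step 1: [let@root] ((if false then (\u.true) else (\v.false)) (7 * 2))
step 2: [if@0] ((\v.false) (7 * 2))
step 3: [beta@root] false

Answer: false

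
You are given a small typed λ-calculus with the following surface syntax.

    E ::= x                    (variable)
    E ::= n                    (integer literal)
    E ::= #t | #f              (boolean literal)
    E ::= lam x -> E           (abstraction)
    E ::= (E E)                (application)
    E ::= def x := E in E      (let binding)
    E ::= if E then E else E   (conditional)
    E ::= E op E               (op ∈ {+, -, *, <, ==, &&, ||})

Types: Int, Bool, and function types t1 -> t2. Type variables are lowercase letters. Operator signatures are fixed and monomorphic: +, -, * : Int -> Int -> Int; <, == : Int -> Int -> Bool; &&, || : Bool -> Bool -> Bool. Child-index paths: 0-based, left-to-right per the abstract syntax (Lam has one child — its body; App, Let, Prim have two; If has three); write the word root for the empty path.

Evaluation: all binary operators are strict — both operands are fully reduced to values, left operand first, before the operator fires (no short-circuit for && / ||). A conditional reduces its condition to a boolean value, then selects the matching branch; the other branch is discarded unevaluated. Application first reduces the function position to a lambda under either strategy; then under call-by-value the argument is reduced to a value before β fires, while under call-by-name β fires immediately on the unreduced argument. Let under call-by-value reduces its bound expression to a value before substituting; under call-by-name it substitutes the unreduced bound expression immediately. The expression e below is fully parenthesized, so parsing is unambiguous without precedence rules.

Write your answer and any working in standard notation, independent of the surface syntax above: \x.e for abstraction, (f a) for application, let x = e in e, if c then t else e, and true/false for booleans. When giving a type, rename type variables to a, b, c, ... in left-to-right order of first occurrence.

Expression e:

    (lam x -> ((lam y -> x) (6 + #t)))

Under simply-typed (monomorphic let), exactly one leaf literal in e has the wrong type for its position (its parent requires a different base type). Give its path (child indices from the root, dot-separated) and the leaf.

Working:
x : a
\y._ : b -> a
  unify Int ~ Int
  unify Bool ~ Int
  FAIL: mismatch Bool ~ Int

Answer: 0.1.1 : true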